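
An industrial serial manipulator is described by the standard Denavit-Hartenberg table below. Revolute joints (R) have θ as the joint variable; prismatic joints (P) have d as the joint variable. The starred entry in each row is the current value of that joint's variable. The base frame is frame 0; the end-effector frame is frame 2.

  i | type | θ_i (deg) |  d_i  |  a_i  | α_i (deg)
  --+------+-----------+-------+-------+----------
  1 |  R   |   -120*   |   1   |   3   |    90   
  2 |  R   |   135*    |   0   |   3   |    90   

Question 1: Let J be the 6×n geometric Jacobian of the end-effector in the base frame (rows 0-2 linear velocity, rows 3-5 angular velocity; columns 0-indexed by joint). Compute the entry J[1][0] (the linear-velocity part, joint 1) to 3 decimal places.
axis z_0 = ẑ; lever o_n−o_0 = (-0.4393,-0.7610,3.1213)
cross product → J_v[:, 0] = (0.7610,-0.4393,0.0000)
J_ω[:, 0] = z_0
entry J[1][0] = -0.4393

-0.439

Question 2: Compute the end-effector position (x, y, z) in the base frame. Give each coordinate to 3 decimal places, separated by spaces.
after link 1: o_1 = (-1.5000, -2.5981, 1.0000)
after link 2: o_2 = (-0.4393, -0.7610, 3.1213)

-0.439 -0.761 3.121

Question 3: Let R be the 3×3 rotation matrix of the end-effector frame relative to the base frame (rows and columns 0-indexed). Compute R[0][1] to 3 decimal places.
-0.866

End-effector y-axis (col 1 of R) = (-0.8660,0.5000,0.0000)
R[0][1] = -0.8660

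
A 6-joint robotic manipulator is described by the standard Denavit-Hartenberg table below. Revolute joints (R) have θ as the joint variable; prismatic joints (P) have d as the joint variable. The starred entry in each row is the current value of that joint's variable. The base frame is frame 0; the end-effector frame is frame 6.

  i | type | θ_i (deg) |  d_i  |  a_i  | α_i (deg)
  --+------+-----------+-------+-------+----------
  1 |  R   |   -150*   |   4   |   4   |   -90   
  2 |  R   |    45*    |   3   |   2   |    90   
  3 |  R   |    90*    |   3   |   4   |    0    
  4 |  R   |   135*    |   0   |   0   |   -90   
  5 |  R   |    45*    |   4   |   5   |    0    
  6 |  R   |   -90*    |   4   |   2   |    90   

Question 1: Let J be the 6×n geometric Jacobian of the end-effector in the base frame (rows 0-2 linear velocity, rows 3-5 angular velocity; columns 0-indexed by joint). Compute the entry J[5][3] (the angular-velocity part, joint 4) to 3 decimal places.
0.707

axis z_3 = (-0.6124,-0.3536,0.7071); lever o_n−o_3 = (-4.6002,7.9175,-3.0251)
cross product → J_v[:, 3] = (-4.5290,-5.1053,-6.4749)
J_ω[:, 3] = z_3
entry J[5][3] = 0.7071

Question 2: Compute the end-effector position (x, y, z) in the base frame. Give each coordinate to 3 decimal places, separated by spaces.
after link 1: o_1 = (-3.4641, -2.0000, 4.0000)
after link 2: o_2 = (-3.1888, -5.3052, 2.5858)
after link 3: o_3 = (-3.0260, -9.8299, 4.7071)
after link 4: o_4 = (-3.0260, -9.8299, 4.7071)
after link 5: o_5 = (-3.7262, -4.0815, 1.9749)
after link 6: o_6 = (-7.6262, -1.9124, 1.6820)

-7.626 -1.912 1.682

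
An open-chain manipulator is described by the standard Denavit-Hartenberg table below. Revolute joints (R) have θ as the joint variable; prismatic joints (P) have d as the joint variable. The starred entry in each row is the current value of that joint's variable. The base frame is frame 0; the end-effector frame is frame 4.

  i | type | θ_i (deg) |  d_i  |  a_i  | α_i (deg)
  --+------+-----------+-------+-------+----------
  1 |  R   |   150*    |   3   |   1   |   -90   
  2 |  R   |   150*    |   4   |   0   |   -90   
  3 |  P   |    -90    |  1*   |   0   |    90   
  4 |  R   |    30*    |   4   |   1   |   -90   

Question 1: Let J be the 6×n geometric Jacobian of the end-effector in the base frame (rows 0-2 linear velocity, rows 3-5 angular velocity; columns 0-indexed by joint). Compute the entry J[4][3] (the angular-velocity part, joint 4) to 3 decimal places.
0.433

axis z_3 = (-0.7500,0.4330,0.5000); lever o_n−o_3 = (-3.2165,0.8571,2.4330)
cross product → J_v[:, 3] = (0.6250,0.2165,0.7500)
J_ω[:, 3] = z_3
entry J[4][3] = 0.4330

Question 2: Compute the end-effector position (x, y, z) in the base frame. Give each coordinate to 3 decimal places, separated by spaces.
after link 1: o_1 = (-0.8660, 0.5000, 3.0000)
after link 2: o_2 = (-2.8660, -2.9641, 3.0000)
after link 3: o_3 = (-2.4330, -3.2141, 3.8660)
after link 4: o_4 = (-5.6495, -2.3571, 6.2990)

-5.650 -2.357 6.299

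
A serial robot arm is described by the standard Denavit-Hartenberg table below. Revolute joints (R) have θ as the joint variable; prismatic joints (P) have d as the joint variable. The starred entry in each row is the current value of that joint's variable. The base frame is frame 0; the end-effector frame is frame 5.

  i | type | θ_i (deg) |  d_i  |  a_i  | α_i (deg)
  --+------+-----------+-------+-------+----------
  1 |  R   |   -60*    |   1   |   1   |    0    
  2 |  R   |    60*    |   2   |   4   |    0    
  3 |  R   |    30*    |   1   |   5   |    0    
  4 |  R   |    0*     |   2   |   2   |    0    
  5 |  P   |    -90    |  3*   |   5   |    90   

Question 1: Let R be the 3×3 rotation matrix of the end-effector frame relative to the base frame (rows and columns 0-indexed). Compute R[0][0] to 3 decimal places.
End-effector x-axis (col 0 of R) = (0.5000,-0.8660,0.0000)
R[0][0] = 0.5000

0.500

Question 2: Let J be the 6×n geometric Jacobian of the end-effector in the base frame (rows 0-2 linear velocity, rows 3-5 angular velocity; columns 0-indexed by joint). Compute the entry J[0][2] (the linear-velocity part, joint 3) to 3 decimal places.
0.830

axis z_2 = (0.0000,0.0000,1.0000); lever o_n−o_2 = (8.5622,-0.8301,6.0000)
cross product → J_v[:, 2] = (0.8301,8.5622,-0.0000)
J_ω[:, 2] = z_2
entry J[0][2] = 0.8301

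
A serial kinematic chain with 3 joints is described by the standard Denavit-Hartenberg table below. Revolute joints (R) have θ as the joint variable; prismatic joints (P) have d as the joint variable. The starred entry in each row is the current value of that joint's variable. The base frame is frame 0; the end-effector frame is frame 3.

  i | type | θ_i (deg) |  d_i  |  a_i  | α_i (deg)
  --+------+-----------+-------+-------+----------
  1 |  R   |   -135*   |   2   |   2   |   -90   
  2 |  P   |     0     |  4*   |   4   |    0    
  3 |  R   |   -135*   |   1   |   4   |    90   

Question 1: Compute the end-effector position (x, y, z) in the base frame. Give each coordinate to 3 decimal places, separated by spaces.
after link 1: o_1 = (-1.4142, -1.4142, 2.0000)
after link 2: o_2 = (-1.4142, -7.0711, 2.0000)
after link 3: o_3 = (1.2929, -5.7782, 4.8284)

1.293 -5.778 4.828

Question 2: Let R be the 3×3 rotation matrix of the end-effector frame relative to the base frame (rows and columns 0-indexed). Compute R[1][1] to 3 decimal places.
End-effector y-axis (col 1 of R) = (0.7071,-0.7071,0.0000)
R[1][1] = -0.7071

-0.707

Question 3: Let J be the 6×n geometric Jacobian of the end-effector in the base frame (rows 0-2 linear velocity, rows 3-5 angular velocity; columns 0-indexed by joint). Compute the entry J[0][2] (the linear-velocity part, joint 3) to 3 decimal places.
axis z_2 = (0.7071,-0.7071,0.0000); lever o_n−o_2 = (2.7071,1.2929,2.8284)
cross product → J_v[:, 2] = (-2.0000,-2.0000,2.8284)
J_ω[:, 2] = z_2
entry J[0][2] = -2.0000

-2.000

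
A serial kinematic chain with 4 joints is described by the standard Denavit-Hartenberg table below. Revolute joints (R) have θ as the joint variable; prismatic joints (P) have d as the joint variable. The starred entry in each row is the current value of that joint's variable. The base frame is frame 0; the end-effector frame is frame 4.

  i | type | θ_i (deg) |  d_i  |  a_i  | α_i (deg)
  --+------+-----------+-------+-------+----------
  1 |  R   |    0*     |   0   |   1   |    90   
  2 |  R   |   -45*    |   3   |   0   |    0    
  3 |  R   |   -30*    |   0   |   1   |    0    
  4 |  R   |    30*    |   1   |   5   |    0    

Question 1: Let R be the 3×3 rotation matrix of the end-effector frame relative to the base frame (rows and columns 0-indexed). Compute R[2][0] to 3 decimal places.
End-effector x-axis (col 0 of R) = (0.7071,-0.0000,-0.7071)
R[2][0] = -0.7071

-0.707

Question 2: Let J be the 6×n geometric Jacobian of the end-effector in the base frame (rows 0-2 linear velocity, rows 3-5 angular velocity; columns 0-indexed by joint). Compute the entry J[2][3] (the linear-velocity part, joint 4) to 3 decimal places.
axis z_3 = (0.0000,-1.0000,0.0000); lever o_n−o_3 = (3.5355,-1.0000,-3.5355)
cross product → J_v[:, 3] = (3.5355,0.0000,3.5355)
J_ω[:, 3] = z_3
entry J[2][3] = 3.5355

3.536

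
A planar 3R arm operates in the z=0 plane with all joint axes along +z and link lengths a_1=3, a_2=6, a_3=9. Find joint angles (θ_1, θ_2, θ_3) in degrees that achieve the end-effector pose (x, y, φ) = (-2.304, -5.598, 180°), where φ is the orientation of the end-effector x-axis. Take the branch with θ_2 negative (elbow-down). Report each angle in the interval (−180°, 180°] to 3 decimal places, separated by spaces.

-19.786 -30.009 -130.205

wrist centre = target − a_3·(cos φ, sin φ) = (6.6960, -5.5980)
cos θ_2 = (76.1740−3²−6²)/(2·3·6) = 0.8659; θ_2 = -30.0092° (elbow-down)
β = atan2(-5.5980,6.6960) = -39.8963°; ψ = atan2(-3.0008,8.1957) = -20.1101°
θ_1 = β − ψ = -19.7862°
θ_3 = φ − θ_1 − θ_2 = -130.2046° (wrapped to (-180°,180°])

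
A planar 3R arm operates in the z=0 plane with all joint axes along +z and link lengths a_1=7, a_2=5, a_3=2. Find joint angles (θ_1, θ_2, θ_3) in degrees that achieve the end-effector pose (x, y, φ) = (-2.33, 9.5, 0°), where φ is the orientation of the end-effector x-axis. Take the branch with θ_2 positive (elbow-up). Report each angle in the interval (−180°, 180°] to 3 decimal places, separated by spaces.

89.999 60.001 -150.000

wrist centre = target − a_3·(cos φ, sin φ) = (-4.3300, 9.5000)
cos θ_2 = (108.9989−7²−5²)/(2·7·5) = 0.5000; θ_2 = 60.0010° (elbow-up)
β = atan2(9.5000,-4.3300) = 114.5030°; ψ = atan2(4.3302,9.4999) = 24.5040°
θ_1 = β − ψ = 89.9990°
θ_3 = φ − θ_1 − θ_2 = -150.0000° (wrapped to (-180°,180°])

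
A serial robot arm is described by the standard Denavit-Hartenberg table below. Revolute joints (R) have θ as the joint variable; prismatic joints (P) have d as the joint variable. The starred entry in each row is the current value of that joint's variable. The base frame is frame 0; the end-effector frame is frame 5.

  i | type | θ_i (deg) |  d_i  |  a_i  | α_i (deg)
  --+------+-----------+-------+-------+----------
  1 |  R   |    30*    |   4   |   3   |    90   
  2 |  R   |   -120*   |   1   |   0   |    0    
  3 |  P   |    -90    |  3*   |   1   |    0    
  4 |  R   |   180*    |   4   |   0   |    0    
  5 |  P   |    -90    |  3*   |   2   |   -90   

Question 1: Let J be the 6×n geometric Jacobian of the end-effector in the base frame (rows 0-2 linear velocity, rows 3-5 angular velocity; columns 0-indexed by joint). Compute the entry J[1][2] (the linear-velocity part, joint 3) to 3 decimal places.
-0.866

prismatic axis z_2 = (0.5000,-0.8660,0.0000)
J_v[:, 2] = z_2; J_ω[:, 2] = (0,0,0)
entry J[1][2] = -0.8660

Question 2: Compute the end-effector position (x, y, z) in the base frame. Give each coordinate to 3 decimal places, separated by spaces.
after link 1: o_1 = (2.5981, 1.5000, 4.0000)
after link 2: o_2 = (3.0981, 0.6340, 4.0000)
after link 3: o_3 = (3.8481, -2.3971, 4.5000)
after link 4: o_4 = (5.8481, -5.8612, 4.5000)
after link 5: o_5 = (6.4821, -8.9593, 2.7679)

6.482 -8.959 2.768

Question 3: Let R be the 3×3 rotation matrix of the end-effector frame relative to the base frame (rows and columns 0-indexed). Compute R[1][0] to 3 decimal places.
-0.250

End-effector x-axis (col 0 of R) = (-0.4330,-0.2500,-0.8660)
R[1][0] = -0.2500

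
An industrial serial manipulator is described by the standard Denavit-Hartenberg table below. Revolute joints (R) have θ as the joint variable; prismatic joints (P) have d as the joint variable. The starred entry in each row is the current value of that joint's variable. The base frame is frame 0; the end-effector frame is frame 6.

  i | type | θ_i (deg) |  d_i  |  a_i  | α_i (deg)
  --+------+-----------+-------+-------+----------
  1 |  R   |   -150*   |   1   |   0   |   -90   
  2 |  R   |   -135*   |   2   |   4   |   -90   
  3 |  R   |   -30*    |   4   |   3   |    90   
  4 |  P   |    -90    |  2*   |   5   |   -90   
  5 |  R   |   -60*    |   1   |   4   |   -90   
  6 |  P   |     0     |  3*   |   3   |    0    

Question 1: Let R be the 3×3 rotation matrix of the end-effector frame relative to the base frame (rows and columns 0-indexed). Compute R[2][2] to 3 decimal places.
-0.436

End-effector z-axis (col 2 of R) = (0.4669,0.7696,-0.4356)
R[2][2] = -0.4356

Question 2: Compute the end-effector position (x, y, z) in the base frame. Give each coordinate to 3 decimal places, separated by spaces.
11.750 -4.397 -1.061

after link 1: o_1 = (0.0000, 0.0000, 1.0000)
after link 2: o_2 = (3.4495, -0.3178, 3.8284)
after link 3: o_3 = (3.3410, -2.1125, 8.4940)
after link 4: o_4 = (6.6565, -2.1983, 4.2513)
after link 5: o_5 = (9.1009, -4.8285, 2.2247)
after link 6: o_6 = (11.7497, -4.3973, -1.0613)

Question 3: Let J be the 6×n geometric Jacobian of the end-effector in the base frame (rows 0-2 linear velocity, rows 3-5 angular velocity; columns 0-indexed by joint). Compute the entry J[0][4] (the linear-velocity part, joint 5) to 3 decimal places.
2.020

axis z_4 = (0.7803,-0.1268,0.6124); lever o_n−o_4 = (5.0932,-2.1990,-5.3126)
cross product → J_v[:, 4] = (2.0204,7.2645,-1.0700)
J_ω[:, 4] = z_4
entry J[0][4] = 2.0204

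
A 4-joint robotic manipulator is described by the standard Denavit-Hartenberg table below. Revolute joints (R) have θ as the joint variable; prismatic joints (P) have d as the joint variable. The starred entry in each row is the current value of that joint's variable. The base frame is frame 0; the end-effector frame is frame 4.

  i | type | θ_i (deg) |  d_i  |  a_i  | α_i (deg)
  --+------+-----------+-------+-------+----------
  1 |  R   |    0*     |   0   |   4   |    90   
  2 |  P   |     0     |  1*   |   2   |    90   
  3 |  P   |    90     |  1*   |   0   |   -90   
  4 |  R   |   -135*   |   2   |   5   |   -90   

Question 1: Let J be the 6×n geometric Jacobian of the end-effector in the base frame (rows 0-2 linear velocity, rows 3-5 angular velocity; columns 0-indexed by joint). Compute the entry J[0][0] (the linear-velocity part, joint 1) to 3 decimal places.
-2.536

axis z_0 = ẑ; lever o_n−o_0 = (4.0000,2.5355,-4.5355)
cross product → J_v[:, 0] = (-2.5355,4.0000,0.0000)
J_ω[:, 0] = z_0
entry J[0][0] = -2.5355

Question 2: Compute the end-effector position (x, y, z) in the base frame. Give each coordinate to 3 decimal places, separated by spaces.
after link 1: o_1 = (4.0000, 0.0000, 0.0000)
after link 2: o_2 = (6.0000, -1.0000, 0.0000)
after link 3: o_3 = (6.0000, -1.0000, -1.0000)
after link 4: o_4 = (4.0000, 2.5355, -4.5355)

4.000 2.536 -4.536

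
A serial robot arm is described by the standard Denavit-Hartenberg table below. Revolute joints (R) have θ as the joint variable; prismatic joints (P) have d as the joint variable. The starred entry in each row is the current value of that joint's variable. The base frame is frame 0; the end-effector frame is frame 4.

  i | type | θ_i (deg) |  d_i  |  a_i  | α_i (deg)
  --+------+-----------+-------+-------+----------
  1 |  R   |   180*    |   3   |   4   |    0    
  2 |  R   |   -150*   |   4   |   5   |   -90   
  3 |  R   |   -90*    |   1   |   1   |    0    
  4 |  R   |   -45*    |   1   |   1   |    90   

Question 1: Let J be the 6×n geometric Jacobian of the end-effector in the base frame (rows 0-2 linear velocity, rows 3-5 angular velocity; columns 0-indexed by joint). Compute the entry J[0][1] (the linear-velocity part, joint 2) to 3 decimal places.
axis z_1 = (0.0000,0.0000,1.0000); lever o_n−o_1 = (2.7178,3.8785,5.7071)
cross product → J_v[:, 1] = (-3.8785,2.7178,0.0000)
J_ω[:, 1] = z_1
entry J[0][1] = -3.8785

-3.878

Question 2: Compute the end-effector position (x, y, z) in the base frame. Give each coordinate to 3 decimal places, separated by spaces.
-1.282 3.878 8.707

after link 1: o_1 = (-4.0000, 0.0000, 3.0000)
after link 2: o_2 = (0.3301, 2.5000, 7.0000)
after link 3: o_3 = (-0.1699, 3.3660, 8.0000)
after link 4: o_4 = (-1.2822, 3.8785, 8.7071)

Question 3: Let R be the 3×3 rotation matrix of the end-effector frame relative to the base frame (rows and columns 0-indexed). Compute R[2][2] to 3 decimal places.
-0.707

End-effector z-axis (col 2 of R) = (-0.6124,-0.3536,-0.7071)
R[2][2] = -0.7071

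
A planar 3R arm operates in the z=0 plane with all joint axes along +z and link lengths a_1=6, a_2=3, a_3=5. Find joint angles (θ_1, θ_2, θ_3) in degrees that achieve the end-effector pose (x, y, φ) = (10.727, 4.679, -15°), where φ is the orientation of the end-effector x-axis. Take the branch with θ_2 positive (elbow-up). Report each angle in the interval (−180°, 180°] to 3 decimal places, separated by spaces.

30.727 44.998 -90.725

wrist centre = target − a_3·(cos φ, sin φ) = (5.8974, 5.9731)
cos θ_2 = (70.4568−6²−3²)/(2·6·3) = 0.7071; θ_2 = 44.9977° (elbow-up)
β = atan2(5.9731,5.8974) = 45.3655°; ψ = atan2(2.1212,8.1214) = 14.6381°
θ_1 = β − ψ = 30.7274°
θ_3 = φ − θ_1 − θ_2 = -90.7251° (wrapped to (-180°,180°])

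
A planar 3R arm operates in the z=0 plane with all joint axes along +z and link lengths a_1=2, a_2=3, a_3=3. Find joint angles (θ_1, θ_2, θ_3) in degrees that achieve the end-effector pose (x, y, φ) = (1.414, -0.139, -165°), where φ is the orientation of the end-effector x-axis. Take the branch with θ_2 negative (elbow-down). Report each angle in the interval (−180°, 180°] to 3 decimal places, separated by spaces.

45.004 -60.012 -149.992

wrist centre = target − a_3·(cos φ, sin φ) = (4.3118, 0.6375)
cos θ_2 = (18.9978−2²−3²)/(2·2·3) = 0.4998; θ_2 = -60.0123° (elbow-down)
β = atan2(0.6375,4.3118) = 8.4097°; ψ = atan2(-2.5984,3.4994) = -36.5945°
θ_1 = β − ψ = 45.0043°
θ_3 = φ − θ_1 − θ_2 = -149.9920° (wrapped to (-180°,180°])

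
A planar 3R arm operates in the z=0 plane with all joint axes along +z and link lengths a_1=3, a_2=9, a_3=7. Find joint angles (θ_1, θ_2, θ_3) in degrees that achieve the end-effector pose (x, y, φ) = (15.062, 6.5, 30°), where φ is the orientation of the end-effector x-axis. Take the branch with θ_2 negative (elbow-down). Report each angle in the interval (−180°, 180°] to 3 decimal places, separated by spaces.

90.003 -90.003 30.000

wrist centre = target − a_3·(cos φ, sin φ) = (8.9998, 3.0000)
cos θ_2 = (89.9968−3²−9²)/(2·3·9) = -0.0001; θ_2 = -90.0034° (elbow-down)
β = atan2(3.0000,8.9998) = 18.4353°; ψ = atan2(-9.0000,2.9995) = -71.5681°
θ_1 = β − ψ = 90.0034°
θ_3 = φ − θ_1 − θ_2 = 30.0000° (wrapped to (-180°,180°])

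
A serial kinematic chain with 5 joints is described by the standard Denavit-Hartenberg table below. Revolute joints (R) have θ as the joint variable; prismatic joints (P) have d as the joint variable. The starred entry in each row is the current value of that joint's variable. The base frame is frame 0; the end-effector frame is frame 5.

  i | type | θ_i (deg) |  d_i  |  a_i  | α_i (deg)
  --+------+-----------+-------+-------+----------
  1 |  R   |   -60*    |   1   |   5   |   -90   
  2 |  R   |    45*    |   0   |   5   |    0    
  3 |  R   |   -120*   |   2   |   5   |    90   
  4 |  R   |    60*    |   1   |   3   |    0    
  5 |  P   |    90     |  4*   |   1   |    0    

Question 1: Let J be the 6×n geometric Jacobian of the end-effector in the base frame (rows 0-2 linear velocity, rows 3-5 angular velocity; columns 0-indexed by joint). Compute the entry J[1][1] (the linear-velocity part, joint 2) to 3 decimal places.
axis z_1 = (0.8660,0.5000,0.0000); lever o_n−o_1 = (4.4971,2.4069,3.2006)
cross product → J_v[:, 1] = (1.6003,-2.7718,-0.1641)
J_ω[:, 1] = z_1
entry J[1][1] = -2.7718

-2.772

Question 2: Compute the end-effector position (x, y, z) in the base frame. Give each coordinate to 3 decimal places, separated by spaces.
6.997 -1.923 4.201

after link 1: o_1 = (2.5000, -4.3301, 1.0000)
after link 2: o_2 = (4.2678, -7.3920, -2.5355)
after link 3: o_3 = (6.6469, -7.5127, 2.2941)
after link 4: o_4 = (8.6080, -5.7134, 4.0018)
after link 5: o_5 = (6.9971, -1.9232, 4.2006)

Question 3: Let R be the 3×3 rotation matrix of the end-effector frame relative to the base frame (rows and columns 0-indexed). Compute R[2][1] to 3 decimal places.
-0.483

End-effector y-axis (col 1 of R) = (-0.8147,-0.3209,-0.4830)
R[2][1] = -0.4830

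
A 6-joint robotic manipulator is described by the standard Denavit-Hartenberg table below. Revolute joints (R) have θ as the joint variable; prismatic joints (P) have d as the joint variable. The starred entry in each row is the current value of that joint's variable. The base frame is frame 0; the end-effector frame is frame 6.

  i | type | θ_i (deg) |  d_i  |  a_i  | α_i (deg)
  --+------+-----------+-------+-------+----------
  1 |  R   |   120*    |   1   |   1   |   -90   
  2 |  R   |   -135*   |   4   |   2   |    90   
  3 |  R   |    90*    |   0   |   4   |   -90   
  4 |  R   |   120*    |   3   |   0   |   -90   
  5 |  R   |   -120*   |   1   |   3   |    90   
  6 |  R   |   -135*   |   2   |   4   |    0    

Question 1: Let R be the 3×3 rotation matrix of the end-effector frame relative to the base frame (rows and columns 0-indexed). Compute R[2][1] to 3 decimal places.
-0.400

End-effector y-axis (col 1 of R) = (-0.9167,0.0094,-0.3995)
R[2][1] = -0.3995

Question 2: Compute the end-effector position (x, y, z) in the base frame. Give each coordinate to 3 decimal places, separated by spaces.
after link 1: o_1 = (-0.5000, 0.8660, 1.0000)
after link 2: o_2 = (-3.2570, -2.3587, 2.4142)
after link 3: o_3 = (-6.7211, -4.3587, 2.4142)
after link 4: o_4 = (-7.7818, -2.5216, 0.2929)
after link 5: o_5 = (-7.9638, -1.9743, -2.8163)
after link 6: o_6 = (-9.4058, -4.6934, 0.4282)

-9.406 -4.693 0.428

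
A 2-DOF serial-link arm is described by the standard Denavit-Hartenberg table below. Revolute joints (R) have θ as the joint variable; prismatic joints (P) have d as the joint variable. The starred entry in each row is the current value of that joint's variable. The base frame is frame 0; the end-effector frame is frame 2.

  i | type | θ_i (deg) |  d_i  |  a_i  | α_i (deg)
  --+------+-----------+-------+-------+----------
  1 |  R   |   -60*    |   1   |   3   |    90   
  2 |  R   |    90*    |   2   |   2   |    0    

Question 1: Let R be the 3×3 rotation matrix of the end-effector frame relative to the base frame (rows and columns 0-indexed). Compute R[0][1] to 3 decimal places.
-0.500

End-effector y-axis (col 1 of R) = (-0.5000,0.8660,0.0000)
R[0][1] = -0.5000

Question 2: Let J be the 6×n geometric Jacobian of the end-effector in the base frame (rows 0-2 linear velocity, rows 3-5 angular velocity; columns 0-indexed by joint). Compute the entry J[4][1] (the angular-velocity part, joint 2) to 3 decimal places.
-0.500

axis z_1 = (-0.8660,-0.5000,0.0000); lever o_n−o_1 = (-1.7321,-1.0000,2.0000)
cross product → J_v[:, 1] = (-1.0000,1.7321,0.0000)
J_ω[:, 1] = z_1
entry J[4][1] = -0.5000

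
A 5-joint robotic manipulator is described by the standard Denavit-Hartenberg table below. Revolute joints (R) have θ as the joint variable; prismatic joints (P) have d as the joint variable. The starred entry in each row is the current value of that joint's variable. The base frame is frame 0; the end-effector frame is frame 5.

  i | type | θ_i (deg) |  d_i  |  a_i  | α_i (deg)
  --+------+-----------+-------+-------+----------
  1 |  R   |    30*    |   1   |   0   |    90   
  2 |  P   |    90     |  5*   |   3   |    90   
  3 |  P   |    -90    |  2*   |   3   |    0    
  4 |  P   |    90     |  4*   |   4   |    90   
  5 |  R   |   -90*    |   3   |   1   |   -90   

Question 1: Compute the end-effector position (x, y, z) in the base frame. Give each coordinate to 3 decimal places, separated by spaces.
after link 1: o_1 = (0.0000, 0.0000, 1.0000)
after link 2: o_2 = (2.5000, -4.3301, 4.0000)
after link 3: o_3 = (2.7321, -0.7321, 4.0000)
after link 4: o_4 = (6.1962, 1.2679, 8.0000)
after link 5: o_5 = (3.8301, 3.3660, 8.0000)

3.830 3.366 8.000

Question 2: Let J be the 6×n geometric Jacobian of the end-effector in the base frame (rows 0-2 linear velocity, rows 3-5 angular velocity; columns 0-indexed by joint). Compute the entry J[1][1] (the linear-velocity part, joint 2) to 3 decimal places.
prismatic axis z_1 = (0.5000,-0.8660,0.0000)
J_v[:, 1] = z_1; J_ω[:, 1] = (0,0,0)
entry J[1][1] = -0.8660

-0.866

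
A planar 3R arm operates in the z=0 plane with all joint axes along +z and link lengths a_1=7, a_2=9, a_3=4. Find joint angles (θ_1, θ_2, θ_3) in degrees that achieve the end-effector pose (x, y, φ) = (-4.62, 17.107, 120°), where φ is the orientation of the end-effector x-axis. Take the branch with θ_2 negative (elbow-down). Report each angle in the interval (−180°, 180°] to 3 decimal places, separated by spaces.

wrist centre = target − a_3·(cos φ, sin φ) = (-2.6200, 13.6429)
cos θ_2 = (192.9931−7²−9²)/(2·7·9) = 0.4999; θ_2 = -60.0036° (elbow-down)
β = atan2(13.6429,-2.6200) = 100.8708°; ψ = atan2(-7.7945,11.4995) = -34.1299°
θ_1 = β − ψ = 135.0007°
θ_3 = φ − θ_1 − θ_2 = 45.0029° (wrapped to (-180°,180°])

135.001 -60.004 45.003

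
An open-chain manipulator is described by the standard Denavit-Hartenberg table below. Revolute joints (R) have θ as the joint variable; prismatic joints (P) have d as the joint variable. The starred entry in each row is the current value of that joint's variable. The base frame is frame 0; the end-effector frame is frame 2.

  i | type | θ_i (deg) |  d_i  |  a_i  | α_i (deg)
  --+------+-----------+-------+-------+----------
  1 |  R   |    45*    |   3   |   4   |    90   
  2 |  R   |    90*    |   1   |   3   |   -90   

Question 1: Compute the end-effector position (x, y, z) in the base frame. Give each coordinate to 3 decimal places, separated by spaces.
3.536 2.121 6.000

after link 1: o_1 = (2.8284, 2.8284, 3.0000)
after link 2: o_2 = (3.5355, 2.1213, 6.0000)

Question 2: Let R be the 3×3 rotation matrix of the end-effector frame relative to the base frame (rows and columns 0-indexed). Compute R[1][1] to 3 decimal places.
End-effector y-axis (col 1 of R) = (-0.7071,0.7071,-0.0000)
R[1][1] = 0.7071

0.707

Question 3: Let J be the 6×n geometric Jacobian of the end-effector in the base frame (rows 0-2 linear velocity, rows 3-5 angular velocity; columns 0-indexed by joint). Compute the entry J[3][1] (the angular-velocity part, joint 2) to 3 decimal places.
axis z_1 = (0.7071,-0.7071,0.0000); lever o_n−o_1 = (0.7071,-0.7071,3.0000)
cross product → J_v[:, 1] = (-2.1213,-2.1213,0.0000)
J_ω[:, 1] = z_1
entry J[3][1] = 0.7071

0.707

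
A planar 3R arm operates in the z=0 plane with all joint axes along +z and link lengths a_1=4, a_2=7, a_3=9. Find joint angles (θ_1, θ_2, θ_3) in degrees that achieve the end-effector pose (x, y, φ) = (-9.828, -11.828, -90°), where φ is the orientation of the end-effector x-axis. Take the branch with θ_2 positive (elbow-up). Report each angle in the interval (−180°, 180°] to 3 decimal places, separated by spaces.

167.098 45.016 57.887

wrist centre = target − a_3·(cos φ, sin φ) = (-9.8280, -2.8280)
cos θ_2 = (104.5872−4²−7²)/(2·4·7) = 0.7069; θ_2 = 45.0156° (elbow-up)
β = atan2(-2.8280,-9.8280) = -163.9469°; ψ = atan2(4.9511,8.9484) = 28.9555°
θ_1 = β − ψ = -192.9024°
θ_3 = φ − θ_1 − θ_2 = 57.8867° (wrapped to (-180°,180°])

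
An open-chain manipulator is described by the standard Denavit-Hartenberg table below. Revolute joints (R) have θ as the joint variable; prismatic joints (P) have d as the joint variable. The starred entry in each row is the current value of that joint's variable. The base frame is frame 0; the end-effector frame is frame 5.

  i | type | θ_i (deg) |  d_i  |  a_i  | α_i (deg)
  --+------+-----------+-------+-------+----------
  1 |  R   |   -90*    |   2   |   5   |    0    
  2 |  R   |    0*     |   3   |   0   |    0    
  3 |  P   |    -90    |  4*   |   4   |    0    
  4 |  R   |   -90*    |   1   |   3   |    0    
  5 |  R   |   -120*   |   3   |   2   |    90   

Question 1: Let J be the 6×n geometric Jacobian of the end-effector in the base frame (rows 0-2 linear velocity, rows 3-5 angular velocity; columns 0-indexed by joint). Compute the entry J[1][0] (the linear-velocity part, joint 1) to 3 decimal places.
axis z_0 = ẑ; lever o_n−o_0 = (-2.2679,-3.0000,13.0000)
cross product → J_v[:, 0] = (3.0000,-2.2679,0.0000)
J_ω[:, 0] = z_0
entry J[1][0] = -2.2679

-2.268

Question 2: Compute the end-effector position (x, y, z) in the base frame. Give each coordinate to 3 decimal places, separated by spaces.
after link 1: o_1 = (0.0000, -5.0000, 2.0000)
after link 2: o_2 = (0.0000, -5.0000, 5.0000)
after link 3: o_3 = (-4.0000, -5.0000, 9.0000)
after link 4: o_4 = (-4.0000, -2.0000, 10.0000)
after link 5: o_5 = (-2.2679, -3.0000, 13.0000)

-2.268 -3.000 13.000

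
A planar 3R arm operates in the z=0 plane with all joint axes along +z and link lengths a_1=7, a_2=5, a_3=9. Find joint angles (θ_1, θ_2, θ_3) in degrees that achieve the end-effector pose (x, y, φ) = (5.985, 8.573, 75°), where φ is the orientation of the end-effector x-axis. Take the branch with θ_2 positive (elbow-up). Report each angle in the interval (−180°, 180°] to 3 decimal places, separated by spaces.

-45.003 150.000 -29.997

wrist centre = target − a_3·(cos φ, sin φ) = (3.6556, -0.1203)
cos θ_2 = (13.3781−7²−5²)/(2·7·5) = -0.8660; θ_2 = 150.0002° (elbow-up)
β = atan2(-0.1203,3.6556) = -1.8853°; ψ = atan2(2.5000,2.6699) = 43.1180°
θ_1 = β − ψ = -45.0033°
θ_3 = φ − θ_1 − θ_2 = -29.9969° (wrapped to (-180°,180°])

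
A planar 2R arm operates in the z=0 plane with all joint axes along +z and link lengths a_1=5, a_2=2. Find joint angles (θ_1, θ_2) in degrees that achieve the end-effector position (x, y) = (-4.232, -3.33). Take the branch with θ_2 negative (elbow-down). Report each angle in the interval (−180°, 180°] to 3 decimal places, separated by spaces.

-120.000 -90.004

cos θ_2 = (28.9987−5²−2²)/(2·5·2) = -0.0001; θ_2 = -90.0037° (elbow-down)
β = atan2(-3.3300,-4.2320) = -141.8021°; ψ = atan2(-2.0000,4.9999) = -21.8019°
θ_1 = β − ψ = -120.0002°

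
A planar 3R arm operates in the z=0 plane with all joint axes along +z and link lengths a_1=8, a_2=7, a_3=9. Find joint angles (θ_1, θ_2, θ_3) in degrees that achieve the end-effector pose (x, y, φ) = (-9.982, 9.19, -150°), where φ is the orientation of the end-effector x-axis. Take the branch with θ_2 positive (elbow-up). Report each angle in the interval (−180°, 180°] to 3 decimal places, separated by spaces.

wrist centre = target − a_3·(cos φ, sin φ) = (-2.1878, 13.6900)
cos θ_2 = (192.2024−8²−7²)/(2·8·7) = 0.7072; θ_2 = 44.9953° (elbow-up)
β = atan2(13.6900,-2.1878) = 99.0795°; ψ = atan2(4.9493,12.9502) = 20.9161°
θ_1 = β − ψ = 78.1635°
θ_3 = φ − θ_1 − θ_2 = 86.8412° (wrapped to (-180°,180°])

78.163 44.995 86.841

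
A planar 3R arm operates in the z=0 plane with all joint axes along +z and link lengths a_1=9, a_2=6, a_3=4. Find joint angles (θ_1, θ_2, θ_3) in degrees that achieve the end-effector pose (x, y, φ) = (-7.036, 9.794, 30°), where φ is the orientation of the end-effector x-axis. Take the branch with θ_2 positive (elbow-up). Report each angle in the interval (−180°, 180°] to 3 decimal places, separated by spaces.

wrist centre = target − a_3·(cos φ, sin φ) = (-10.5001, 7.7940)
cos θ_2 = (170.9986−9²−6²)/(2·9·6) = 0.5000; θ_2 = 60.0009° (elbow-up)
β = atan2(7.7940,-10.5001) = 143.4143°; ψ = atan2(5.1962,11.9999) = 23.4135°
θ_1 = β − ψ = 120.0007°
θ_3 = φ − θ_1 − θ_2 = -150.0016° (wrapped to (-180°,180°])

120.001 60.001 -150.002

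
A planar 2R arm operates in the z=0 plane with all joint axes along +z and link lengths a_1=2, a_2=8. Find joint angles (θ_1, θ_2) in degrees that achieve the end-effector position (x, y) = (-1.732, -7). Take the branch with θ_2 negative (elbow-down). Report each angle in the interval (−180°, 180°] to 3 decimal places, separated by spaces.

2.205 -120.000

cos θ_2 = (51.9998−2²−8²)/(2·2·8) = -0.5000; θ_2 = -120.0004° (elbow-down)
β = atan2(-7.0000,-1.7320) = -103.8975°; ψ = atan2(-6.9282,-2.0000) = -106.1025°
θ_1 = β − ψ = 2.2050°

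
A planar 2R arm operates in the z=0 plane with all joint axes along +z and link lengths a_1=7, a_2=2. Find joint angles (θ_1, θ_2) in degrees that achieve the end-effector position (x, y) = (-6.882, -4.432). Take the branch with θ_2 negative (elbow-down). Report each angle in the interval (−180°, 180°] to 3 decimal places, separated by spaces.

cos θ_2 = (67.0045−7²−2²)/(2·7·2) = 0.5002; θ_2 = -59.9893° (elbow-down)
β = atan2(-4.4320,-6.8820) = -147.2185°; ψ = atan2(-1.7319,8.0003) = -12.2146°
θ_1 = β − ψ = -135.0039°

-135.004 -59.989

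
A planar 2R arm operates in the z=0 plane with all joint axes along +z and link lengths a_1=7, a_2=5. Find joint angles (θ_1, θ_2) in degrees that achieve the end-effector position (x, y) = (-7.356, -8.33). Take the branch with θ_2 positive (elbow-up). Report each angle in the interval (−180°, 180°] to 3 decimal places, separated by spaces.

-149.997 44.997

cos θ_2 = (123.4996−7²−5²)/(2·7·5) = 0.7071; θ_2 = 44.9975° (elbow-up)
β = atan2(-8.3300,-7.3560) = -131.4469°; ψ = atan2(3.5354,10.5357) = 18.5498°
θ_1 = β − ψ = -149.9967°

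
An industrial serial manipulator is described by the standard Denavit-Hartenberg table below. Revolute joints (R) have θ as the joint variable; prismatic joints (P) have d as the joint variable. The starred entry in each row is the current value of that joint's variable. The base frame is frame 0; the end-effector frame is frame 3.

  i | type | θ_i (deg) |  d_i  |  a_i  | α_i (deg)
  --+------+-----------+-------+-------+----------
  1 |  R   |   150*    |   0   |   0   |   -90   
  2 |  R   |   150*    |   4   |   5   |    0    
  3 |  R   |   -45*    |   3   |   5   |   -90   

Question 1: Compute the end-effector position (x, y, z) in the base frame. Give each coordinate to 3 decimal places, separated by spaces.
after link 1: o_1 = (0.0000, 0.0000, 0.0000)
after link 2: o_2 = (1.7500, -5.6292, -2.5000)
after link 3: o_3 = (1.3707, -8.8743, -7.3296)

1.371 -8.874 -7.330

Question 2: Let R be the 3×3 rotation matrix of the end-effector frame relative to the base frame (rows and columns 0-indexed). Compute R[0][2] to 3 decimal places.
0.837

End-effector z-axis (col 2 of R) = (0.8365,-0.4830,0.2588)
R[0][2] = 0.8365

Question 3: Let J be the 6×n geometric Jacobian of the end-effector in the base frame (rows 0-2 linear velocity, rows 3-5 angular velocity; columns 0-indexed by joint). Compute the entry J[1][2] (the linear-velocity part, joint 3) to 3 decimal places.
axis z_2 = (-0.5000,-0.8660,0.0000); lever o_n−o_2 = (-0.3793,-3.2451,-4.8296)
cross product → J_v[:, 2] = (4.1826,-2.4148,1.2941)
J_ω[:, 2] = z_2
entry J[1][2] = -2.4148

-2.415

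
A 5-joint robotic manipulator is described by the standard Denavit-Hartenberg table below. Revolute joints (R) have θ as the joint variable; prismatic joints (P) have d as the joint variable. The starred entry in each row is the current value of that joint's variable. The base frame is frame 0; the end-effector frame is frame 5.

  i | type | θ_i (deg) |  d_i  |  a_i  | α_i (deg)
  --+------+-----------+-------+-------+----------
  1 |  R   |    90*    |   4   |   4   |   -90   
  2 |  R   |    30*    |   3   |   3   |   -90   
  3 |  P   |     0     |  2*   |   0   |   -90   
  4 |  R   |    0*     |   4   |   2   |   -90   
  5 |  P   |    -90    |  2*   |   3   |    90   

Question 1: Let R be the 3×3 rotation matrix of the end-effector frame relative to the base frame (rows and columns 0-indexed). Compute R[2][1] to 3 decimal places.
End-effector y-axis (col 1 of R) = (0.0000,0.5000,0.8660)
R[2][1] = 0.8660

0.866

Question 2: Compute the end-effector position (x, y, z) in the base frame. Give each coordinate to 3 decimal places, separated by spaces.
after link 1: o_1 = (0.0000, 4.0000, 4.0000)
after link 2: o_2 = (-3.0000, 6.5981, 2.5000)
after link 3: o_3 = (-3.0000, 5.5981, 0.7679)
after link 4: o_4 = (1.0000, 7.3301, -0.2321)
after link 5: o_5 = (4.0000, 8.3301, 1.5000)

4.000 8.330 1.500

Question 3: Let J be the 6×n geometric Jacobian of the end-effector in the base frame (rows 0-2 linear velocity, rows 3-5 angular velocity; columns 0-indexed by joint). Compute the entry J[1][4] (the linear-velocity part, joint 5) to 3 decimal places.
prismatic axis z_4 = (0.0000,0.5000,0.8660)
J_v[:, 4] = z_4; J_ω[:, 4] = (0,0,0)
entry J[1][4] = 0.5000

0.500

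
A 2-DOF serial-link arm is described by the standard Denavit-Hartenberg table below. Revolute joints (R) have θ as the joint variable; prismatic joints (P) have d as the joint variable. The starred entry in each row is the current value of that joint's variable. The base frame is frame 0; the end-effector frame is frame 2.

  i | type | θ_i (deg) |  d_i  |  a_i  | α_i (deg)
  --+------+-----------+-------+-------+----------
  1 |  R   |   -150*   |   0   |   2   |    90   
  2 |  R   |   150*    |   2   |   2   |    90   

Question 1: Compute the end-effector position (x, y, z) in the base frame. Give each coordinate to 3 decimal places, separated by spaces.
-1.232 1.598 1.000

after link 1: o_1 = (-1.7321, -1.0000, 0.0000)
after link 2: o_2 = (-1.2321, 1.5981, 1.0000)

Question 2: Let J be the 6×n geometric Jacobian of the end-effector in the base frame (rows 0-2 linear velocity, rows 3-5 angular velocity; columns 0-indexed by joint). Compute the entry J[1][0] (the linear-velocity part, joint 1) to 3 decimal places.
axis z_0 = ẑ; lever o_n−o_0 = (-1.2321,1.5981,1.0000)
cross product → J_v[:, 0] = (-1.5981,-1.2321,0.0000)
J_ω[:, 0] = z_0
entry J[1][0] = -1.2321

-1.232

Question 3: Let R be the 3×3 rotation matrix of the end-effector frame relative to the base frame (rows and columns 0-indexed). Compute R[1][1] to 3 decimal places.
End-effector y-axis (col 1 of R) = (-0.5000,0.8660,0.0000)
R[1][1] = 0.8660

0.866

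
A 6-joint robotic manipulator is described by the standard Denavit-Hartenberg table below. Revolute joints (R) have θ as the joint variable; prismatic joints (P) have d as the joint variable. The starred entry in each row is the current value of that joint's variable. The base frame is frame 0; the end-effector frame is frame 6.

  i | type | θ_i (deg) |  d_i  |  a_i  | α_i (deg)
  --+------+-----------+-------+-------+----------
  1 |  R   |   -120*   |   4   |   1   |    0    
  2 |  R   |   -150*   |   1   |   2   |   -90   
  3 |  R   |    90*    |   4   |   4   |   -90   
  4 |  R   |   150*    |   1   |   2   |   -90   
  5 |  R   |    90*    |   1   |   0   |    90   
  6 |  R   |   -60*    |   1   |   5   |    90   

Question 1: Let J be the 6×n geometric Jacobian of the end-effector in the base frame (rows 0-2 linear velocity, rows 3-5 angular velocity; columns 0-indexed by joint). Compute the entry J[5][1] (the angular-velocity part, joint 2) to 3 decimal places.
axis z_1 = (0.0000,0.0000,1.0000); lever o_n−o_1 = (0.3840,3.5000,-2.0670)
cross product → J_v[:, 1] = (-3.5000,0.3840,0.0000)
J_ω[:, 1] = z_1
entry J[5][1] = 1.0000

1.000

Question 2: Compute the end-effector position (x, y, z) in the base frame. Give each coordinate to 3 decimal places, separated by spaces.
after link 1: o_1 = (-0.5000, -0.8660, 4.0000)
after link 2: o_2 = (-0.5000, 1.1340, 5.0000)
after link 3: o_3 = (-4.5000, 1.1340, 1.0000)
after link 4: o_4 = (-3.5000, 0.1340, 2.7321)
after link 5: o_5 = (-4.3660, 0.1340, 3.2321)
after link 6: o_6 = (-0.1160, 2.6340, 1.9330)

-0.116 2.634 1.933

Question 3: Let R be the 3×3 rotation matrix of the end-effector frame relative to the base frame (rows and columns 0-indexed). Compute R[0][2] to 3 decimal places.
0.433

End-effector z-axis (col 2 of R) = (0.4330,-0.8660,-0.2500)
R[0][2] = 0.4330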